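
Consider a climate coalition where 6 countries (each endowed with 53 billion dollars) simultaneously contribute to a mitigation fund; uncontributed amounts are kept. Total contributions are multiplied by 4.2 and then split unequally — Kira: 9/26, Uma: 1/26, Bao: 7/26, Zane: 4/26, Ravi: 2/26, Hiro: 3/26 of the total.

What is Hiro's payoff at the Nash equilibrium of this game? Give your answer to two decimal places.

104.37 billion dollars

A player with share s gets back 4.2·s per unit contributed, so full contribution is dominant for anyone with s > 1/4.2 = 0.2381 and zero contribution is dominant for anyone below.
Kira and Bao clear that bar, contributing 53 each; the remaining 4 contribute 0. Total contributed: 106.
Hiro keeps 53 and receives 4.2 × 106 × 3/26 = 51.37 from the mitigation fund, for a payoff of 104.37.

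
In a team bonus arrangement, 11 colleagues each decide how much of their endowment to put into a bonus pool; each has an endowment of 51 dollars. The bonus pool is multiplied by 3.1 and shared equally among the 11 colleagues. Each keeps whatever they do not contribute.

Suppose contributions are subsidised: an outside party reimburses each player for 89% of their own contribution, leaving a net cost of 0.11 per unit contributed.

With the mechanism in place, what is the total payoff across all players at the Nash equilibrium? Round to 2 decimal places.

2238.39 dollars

Under the mechanism each unit contributed yields (3.1/11) / 0.11 = 2.5620 back to its contributor per unit of net cost, which exceeds 1, making full contribution the dominant choice for everyone.
So the Nash equilibrium is full contribution by all 11; the group earns 11 × (51 × 0.89 + 3.1 × 51) = 2238.39.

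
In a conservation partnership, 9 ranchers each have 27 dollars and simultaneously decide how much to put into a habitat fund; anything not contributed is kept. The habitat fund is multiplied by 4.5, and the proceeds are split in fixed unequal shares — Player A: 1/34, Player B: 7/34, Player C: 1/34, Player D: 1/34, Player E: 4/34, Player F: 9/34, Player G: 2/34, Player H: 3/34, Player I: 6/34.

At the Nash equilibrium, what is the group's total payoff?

For player j, contributing a unit is worthwhile iff 4.5 × (j's share) ≥ 1, i.e. iff j's share is at least 0.2222.
The only share above 0.2222 is Player F's 9/34, contributing 27; the remaining 8 contribute 0. Total contributed: 27.
The habitat fund pays out 4.5 × 27 = 121.50 in total (split across the unequal shares, but the aggregate is all that matters for the group sum).
The 8 free-riders keep 27 each, adding 216. Group total = 216 + 121.50 = 337.50.

337.50 dollars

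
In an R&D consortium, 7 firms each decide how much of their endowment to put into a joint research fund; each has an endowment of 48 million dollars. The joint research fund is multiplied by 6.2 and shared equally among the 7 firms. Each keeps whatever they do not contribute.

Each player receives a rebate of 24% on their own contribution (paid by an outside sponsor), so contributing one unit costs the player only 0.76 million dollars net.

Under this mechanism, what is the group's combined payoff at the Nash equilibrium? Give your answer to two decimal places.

Under the mechanism each unit contributed yields (6.2/7) / 0.76 = 1.1654 back to its contributor per unit of net cost, which exceeds 1, making full contribution the dominant choice for everyone.
So the Nash equilibrium is full contribution by all 7; the group earns 7 × (48 × 0.24 + 6.2 × 48) = 2163.84.

2163.84 million dollars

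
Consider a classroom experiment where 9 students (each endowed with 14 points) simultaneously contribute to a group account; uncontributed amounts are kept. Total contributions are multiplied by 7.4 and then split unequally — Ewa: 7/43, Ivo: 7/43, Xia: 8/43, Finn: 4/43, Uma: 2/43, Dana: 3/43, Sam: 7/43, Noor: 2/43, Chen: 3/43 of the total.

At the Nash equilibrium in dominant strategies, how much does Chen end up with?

42.91 points

For player j, contributing a unit is worthwhile iff 7.4 × (j's share) ≥ 1, i.e. iff j's share is at least 0.1351.
Ewa, Ivo, Xia and Sam are above the threshold, contributing 14 each; the remaining 5 contribute 0. Total contributed: 56.
Chen keeps 14 and receives 7.4 × 56 × 3/43 = 28.91 from the group account, for a payoff of 42.91.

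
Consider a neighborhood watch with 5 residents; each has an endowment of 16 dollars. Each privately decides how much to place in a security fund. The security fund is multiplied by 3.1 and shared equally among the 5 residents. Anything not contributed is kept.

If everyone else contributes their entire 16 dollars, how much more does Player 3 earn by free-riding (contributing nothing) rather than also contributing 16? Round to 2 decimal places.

6.08 dollars

Switching from a contribution of 16 to 0 lets Player 3 keep an extra 16 dollars, but lowers the security fund by 16, which costs Player 3 their own share of that drop: 3.1/5 × 16 = 9.92.
Net gain = 16 − 9.92 = 6.08. The private return per contributed unit (0.6200) is below 1, so free-riding is indeed the best response regardless of what the others do.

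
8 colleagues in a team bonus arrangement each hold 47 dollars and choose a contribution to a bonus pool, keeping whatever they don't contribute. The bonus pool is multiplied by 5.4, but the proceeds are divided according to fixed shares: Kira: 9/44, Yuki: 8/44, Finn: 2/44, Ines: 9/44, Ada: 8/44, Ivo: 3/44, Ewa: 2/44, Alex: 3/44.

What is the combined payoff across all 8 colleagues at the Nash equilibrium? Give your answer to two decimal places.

Player j's private return per contributed unit is 5.4 × (j's share). Contributing is weakly dominant for j when that share is at least 1/5.4 = 0.1852, and contributing 0 is dominant otherwise.
The shares above 0.1852 belong to Kira and Ines, contributing 47 each; the remaining 6 contribute 0. Total contributed: 94.
The bonus pool pays out 5.4 × 94 = 507.60 in total (split across the unequal shares, but the aggregate is all that matters for the group sum).
The 6 free-riders keep 47 each, adding 282. Group total = 282 + 507.60 = 789.60.

789.60 dollars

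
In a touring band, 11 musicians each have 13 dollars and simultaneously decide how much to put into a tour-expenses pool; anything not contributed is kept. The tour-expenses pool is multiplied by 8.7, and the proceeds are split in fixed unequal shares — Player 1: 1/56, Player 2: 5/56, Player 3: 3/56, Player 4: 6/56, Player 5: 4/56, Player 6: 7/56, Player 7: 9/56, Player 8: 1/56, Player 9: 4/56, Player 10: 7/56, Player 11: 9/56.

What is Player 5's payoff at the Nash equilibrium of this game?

45.31 dollars

Each unit j contributes comes back to j as 8.7 × (j's share), so j prefers to contribute only if that share exceeds 1/8.7 = 0.1149; otherwise keeping the unit dominates.
Player 6, Player 7, Player 10 and Player 11 are above the threshold, contributing 13 each; the remaining 7 contribute 0. Total contributed: 52.
Player 5 keeps 13 and receives 8.7 × 52 × 4/56 = 32.31 from the tour-expenses pool, for a payoff of 45.31.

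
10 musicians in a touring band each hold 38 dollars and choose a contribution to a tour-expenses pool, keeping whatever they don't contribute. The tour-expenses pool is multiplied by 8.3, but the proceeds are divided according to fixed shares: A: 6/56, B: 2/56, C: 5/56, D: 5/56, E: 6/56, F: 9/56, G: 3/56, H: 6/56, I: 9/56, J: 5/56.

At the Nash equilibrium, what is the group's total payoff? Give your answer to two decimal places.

A player with share s gets back 8.3·s per unit contributed, so full contribution is dominant for anyone with s > 1/8.3 = 0.1205 and zero contribution is dominant for anyone below.
F and I are above the threshold, contributing 38 each; the remaining 8 contribute 0. Total contributed: 76.
The tour-expenses pool pays out 8.3 × 76 = 630.80 in total (split across the unequal shares, but the aggregate is all that matters for the group sum).
The 8 free-riders keep 38 each, adding 304. Group total = 304 + 630.80 = 934.80.

934.80 dollars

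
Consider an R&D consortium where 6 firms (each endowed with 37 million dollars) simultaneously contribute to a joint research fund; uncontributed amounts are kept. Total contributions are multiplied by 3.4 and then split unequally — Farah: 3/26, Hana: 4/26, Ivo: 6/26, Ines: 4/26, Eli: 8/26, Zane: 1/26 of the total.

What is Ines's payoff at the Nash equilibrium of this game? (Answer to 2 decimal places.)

56.35 million dollars

For player j, contributing a unit is worthwhile iff 3.4 × (j's share) ≥ 1, i.e. iff j's share is at least 0.2941.
Eli alone (share 8/26) is above the threshold, contributing 37; the remaining 5 contribute 0. Total contributed: 37.
Ines keeps 37 and receives 3.4 × 37 × 4/26 = 19.35 from the joint research fund, for a payoff of 56.35.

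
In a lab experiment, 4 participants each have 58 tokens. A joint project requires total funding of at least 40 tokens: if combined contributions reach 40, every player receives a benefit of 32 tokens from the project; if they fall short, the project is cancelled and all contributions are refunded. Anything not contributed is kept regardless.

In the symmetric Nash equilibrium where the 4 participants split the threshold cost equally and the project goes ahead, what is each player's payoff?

80 tokens

Equal share of the threshold: 40/4 = 10.
At this profile no one gains by cutting their contribution: any cut drops the total below 40, the project is cancelled, contributions are refunded, and the deviator ends with 58, which is less than 58 − 10 + 32 = 80. Contributing more than 10 just wastes the excess. So contributing exactly 10 is a best response.
Each player's payoff: 58 − 10 + 32 = 80.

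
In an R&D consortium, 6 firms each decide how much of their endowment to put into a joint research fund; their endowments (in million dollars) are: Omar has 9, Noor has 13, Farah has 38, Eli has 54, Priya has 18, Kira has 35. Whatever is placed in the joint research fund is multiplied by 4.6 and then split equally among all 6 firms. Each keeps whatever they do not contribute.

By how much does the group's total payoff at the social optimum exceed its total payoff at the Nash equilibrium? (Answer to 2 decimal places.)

601.20 million dollars

The private return per contributed unit is 4.6/6 = 0.7667 < 1 for every player regardless of endowment, so the Nash equilibrium is zero contribution and the group total is Σ E_j = 9 + 13 + 38 + 54 + 18 + 35 = 167.
Each contributed unit returns 4.600 to the group, so the social optimum is full contribution by everyone: group total = 4.600 × 167 = 768.20.
Efficiency loss = (4.600 − 1) × 167 = 601.20.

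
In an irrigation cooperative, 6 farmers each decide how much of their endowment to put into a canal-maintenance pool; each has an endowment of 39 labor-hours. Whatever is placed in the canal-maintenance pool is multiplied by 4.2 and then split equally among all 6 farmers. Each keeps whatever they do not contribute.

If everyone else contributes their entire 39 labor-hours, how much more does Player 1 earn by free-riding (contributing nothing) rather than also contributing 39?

11.70 labor-hours

Switching from a contribution of 39 to 0 lets Player 1 keep an extra 39 labor-hours, but lowers the canal-maintenance pool by 39, which costs Player 1 their own share of that drop: 4.2/6 × 39 = 27.30.
Net gain = 39 − 27.30 = 11.70. The private return per contributed unit (0.7000) is below 1, so free-riding is indeed the best response regardless of what the others do.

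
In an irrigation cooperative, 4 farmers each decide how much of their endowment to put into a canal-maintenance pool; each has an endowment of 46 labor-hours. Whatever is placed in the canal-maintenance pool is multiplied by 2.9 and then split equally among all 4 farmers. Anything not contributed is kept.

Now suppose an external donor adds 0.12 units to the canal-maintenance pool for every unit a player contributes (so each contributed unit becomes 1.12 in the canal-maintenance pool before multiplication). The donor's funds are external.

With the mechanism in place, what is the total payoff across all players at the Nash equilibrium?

184.00 labor-hours

The effective private return is 2.9 × 1.12 / 4 = 0.8120, which is still under 1, so the mechanism doesn't change anyone's dominant strategy: zero contribution.
Everyone keeps their endowment and the group total is 4 × 46 = 184.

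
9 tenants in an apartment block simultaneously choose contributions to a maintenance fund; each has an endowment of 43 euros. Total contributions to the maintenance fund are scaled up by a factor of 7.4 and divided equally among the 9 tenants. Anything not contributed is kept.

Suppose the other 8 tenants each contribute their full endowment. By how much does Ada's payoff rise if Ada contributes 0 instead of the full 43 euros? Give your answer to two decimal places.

Switching from a contribution of 43 to 0 lets Ada keep an extra 43 euros, but lowers the maintenance fund by 43, which costs Ada their own share of that drop: 7.4/9 × 43 = 35.36.
Net gain = 43 − 35.36 = 7.64. The private return per contributed unit (0.8222) is below 1, so free-riding is indeed the best response regardless of what the others do.

7.64 euros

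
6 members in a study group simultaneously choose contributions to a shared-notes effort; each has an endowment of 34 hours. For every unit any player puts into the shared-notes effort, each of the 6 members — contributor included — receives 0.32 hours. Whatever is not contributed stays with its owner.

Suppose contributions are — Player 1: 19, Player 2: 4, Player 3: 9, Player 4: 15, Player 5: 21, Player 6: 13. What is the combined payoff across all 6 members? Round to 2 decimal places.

278.52 hours

Total contributed: 19 + 4 + 9 + 15 + 21 + 13 = 81; total kept: 6 × 34 − 81 = 123.
The shared-notes effort pays out 0.32 × 6 × 81 = 155.52 in aggregate.
Group total = 123 + 155.52 = 278.52.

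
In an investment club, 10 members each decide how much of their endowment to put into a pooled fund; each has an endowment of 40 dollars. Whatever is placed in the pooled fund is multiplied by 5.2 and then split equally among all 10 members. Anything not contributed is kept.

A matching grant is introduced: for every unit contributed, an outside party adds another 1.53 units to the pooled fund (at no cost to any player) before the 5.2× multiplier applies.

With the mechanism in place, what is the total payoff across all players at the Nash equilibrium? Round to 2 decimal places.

The effective private return per unit is now 5.2 × 2.53 / 10 = 1.3156 > 1, so every player's dominant strategy flips to full contribution.
At the Nash equilibrium everyone contributes 40. Group total payoff = 5.2 × 2.53 × 400 = 5262.40.

5262.40 dollars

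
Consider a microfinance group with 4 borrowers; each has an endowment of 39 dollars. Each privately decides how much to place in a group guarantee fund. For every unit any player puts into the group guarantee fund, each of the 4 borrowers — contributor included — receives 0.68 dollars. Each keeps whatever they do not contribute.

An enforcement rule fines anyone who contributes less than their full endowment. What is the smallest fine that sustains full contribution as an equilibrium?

12.48 dollars

Given the others contribute fully, the best deviation is to contribute 0 (any partial contribution still incurs the fine and gives up units whose private return 0.68 is below 1).
Deviating from 39 to 0 saves 39 dollars but forfeits the deviator's share of the drop in the group guarantee fund: 0.68 × 39 = 26.52.
So the deviation gain is 39 − 26.52 = 12.48, and the fine must be at least 12.48 dollars to wipe it out.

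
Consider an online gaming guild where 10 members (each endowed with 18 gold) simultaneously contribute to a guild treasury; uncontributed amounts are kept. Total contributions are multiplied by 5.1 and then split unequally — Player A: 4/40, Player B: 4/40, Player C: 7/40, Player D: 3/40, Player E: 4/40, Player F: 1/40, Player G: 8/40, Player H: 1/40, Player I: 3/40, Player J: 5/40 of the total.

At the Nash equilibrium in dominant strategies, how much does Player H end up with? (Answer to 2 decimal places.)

A player with share s gets back 5.1·s per unit contributed, so full contribution is dominant for anyone with s > 1/5.1 = 0.1961 and zero contribution is dominant for anyone below.
Player G alone (share 8/40) is above the threshold, contributing 18; the remaining 9 contribute 0. Total contributed: 18.
Player H keeps 18 and receives 5.1 × 18 × 1/40 = 2.30 from the guild treasury, for a payoff of 20.30.

20.30 gold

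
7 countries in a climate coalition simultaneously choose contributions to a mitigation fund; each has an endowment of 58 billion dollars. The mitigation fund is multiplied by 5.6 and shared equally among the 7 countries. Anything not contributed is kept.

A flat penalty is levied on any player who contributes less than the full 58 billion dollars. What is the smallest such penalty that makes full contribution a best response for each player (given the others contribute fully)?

Given the others contribute fully, the best deviation is to contribute 0 (any partial contribution still incurs the fine and gives up units whose private return 0.8000 is below 1).
Deviating from 58 to 0 saves 58 billion dollars but forfeits the deviator's share of the drop in the mitigation fund: 5.6/7 × 58 = 46.40.
So the deviation gain is 58 − 46.40 = 11.60, and the fine must be at least 11.60 billion dollars to wipe it out.

11.60 billion dollars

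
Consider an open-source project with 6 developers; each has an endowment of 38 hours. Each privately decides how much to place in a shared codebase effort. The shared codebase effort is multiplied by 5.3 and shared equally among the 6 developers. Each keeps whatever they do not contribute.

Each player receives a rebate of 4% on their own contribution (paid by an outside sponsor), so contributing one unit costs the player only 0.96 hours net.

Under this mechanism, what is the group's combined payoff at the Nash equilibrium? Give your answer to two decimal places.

228.00 hours

Even with the mechanism, each unit contributed returns only (5.3/6) / 0.96 = 0.9201 per unit of net cost, so contributing nothing is still dominant.
Everyone keeps their endowment and the group total is 6 × 38 = 228.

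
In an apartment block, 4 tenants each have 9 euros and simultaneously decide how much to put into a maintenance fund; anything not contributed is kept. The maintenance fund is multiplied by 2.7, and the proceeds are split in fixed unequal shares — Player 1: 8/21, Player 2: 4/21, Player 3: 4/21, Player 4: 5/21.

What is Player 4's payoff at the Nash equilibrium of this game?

Each unit j contributes comes back to j as 2.7 × (j's share), so j prefers to contribute only if that share exceeds 1/2.7 = 0.3704; otherwise keeping the unit dominates.
Player 1 alone (share 8/21) is above the threshold, contributing 9; the remaining 3 contribute 0. Total contributed: 9.
Player 4 keeps 9 and receives 2.7 × 9 × 5/21 = 5.79 from the maintenance fund, for a payoff of 14.79.

14.79 euros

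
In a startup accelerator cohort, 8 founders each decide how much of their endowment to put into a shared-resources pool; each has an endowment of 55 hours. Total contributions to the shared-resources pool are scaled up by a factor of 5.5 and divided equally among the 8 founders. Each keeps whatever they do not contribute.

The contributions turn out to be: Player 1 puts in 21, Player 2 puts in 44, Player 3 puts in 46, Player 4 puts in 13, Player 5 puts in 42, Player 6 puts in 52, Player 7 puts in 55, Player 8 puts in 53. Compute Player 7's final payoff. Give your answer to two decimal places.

224.13 hours

Total contributed: 21 + 44 + 46 + 13 + 42 + 52 + 55 + 53 = 326.
Each receives 5.5 × 326 / 8 = 224.13 from the shared-resources pool.
Player 7 keeps 55 − 55 = 0, so Player 7's payoff is 0 + 224.13 = 224.13.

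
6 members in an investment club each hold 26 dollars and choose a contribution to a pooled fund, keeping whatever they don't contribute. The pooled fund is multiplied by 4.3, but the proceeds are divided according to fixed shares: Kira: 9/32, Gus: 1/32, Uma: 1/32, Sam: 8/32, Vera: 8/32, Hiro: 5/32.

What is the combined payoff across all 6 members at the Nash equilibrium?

413.40 dollars

A player with share s gets back 4.3·s per unit contributed, so full contribution is dominant for anyone with s > 1/4.3 = 0.2326 and zero contribution is dominant for anyone below.
Kira, Sam and Vera are above the threshold, contributing 26 each; the remaining 3 contribute 0. Total contributed: 78.
The pooled fund pays out 4.3 × 78 = 335.40 in total (split across the unequal shares, but the aggregate is all that matters for the group sum).
The 3 free-riders keep 26 each, adding 78. Group total = 78 + 335.40 = 413.40.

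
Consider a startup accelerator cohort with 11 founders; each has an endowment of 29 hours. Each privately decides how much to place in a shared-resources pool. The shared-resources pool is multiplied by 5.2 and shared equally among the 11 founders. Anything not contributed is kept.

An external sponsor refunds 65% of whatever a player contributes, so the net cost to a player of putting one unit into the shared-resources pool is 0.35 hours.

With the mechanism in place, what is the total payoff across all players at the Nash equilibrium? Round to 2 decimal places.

1866.15 hours

Under the mechanism each unit contributed yields (5.2/11) / 0.35 = 1.3506 back to its contributor per unit of net cost, which exceeds 1, making full contribution the dominant choice for everyone.
So the Nash equilibrium is full contribution by all 11; the group earns 11 × (29 × 0.65 + 5.2 × 29) = 1866.15.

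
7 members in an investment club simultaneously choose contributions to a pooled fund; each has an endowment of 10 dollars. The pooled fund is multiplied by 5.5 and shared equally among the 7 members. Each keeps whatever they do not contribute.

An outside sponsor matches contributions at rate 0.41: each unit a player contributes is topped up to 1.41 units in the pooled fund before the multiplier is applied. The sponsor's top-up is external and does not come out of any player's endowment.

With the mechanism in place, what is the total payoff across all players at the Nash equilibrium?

542.85 dollars

Under the mechanism each unit contributed yields 5.5 × 1.41 / 7 = 1.1079 back to its contributor per unit of net cost, which exceeds 1, making full contribution the dominant choice for everyone.
At the Nash equilibrium everyone contributes 10. Group total payoff = 5.5 × 1.41 × 70 = 542.85.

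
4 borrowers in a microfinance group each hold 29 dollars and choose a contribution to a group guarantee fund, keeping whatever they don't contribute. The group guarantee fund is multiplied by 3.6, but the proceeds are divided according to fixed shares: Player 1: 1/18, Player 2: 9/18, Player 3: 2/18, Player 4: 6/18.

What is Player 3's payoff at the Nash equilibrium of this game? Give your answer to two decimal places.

52.20 dollars

Player j's private return per contributed unit is 3.6 × (j's share). Contributing is weakly dominant for j when that share is at least 1/3.6 = 0.2778, and contributing 0 is dominant otherwise.
Player 2 and Player 4 are above the threshold, contributing 29 each; the remaining 2 contribute 0. Total contributed: 58.
Player 3 keeps 29 and receives 3.6 × 58 × 2/18 = 23.20 from the group guarantee fund, for a payoff of 52.20.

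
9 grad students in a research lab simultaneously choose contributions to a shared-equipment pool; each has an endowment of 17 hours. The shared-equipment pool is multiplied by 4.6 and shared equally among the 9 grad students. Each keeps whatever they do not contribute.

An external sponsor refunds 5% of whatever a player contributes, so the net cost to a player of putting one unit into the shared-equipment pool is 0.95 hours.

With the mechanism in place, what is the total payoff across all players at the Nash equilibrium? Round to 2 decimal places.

With the mechanism, a contributed unit returns (4.6/9) / 0.95 = 0.5380 per unit of net cost — still below 1 — so contributing 0 remains dominant for every player.
At the Nash equilibrium no one contributes; group total payoff = 9 × 17 = 153.

153.00 hours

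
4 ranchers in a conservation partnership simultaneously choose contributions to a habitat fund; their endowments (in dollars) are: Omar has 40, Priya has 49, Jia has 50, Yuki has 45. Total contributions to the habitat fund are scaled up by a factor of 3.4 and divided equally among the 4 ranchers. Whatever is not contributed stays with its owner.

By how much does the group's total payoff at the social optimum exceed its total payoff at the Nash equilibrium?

The private return per contributed unit is 3.4/4 = 0.8500 < 1 for every player regardless of endowment, so the Nash equilibrium is zero contribution and the group total is Σ E_j = 40 + 49 + 50 + 45 = 184.
Each contributed unit returns 3.400 to the group, so the social optimum is full contribution by everyone: group total = 3.400 × 184 = 625.60.
Efficiency loss = (3.400 − 1) × 184 = 441.60.

441.60 dollars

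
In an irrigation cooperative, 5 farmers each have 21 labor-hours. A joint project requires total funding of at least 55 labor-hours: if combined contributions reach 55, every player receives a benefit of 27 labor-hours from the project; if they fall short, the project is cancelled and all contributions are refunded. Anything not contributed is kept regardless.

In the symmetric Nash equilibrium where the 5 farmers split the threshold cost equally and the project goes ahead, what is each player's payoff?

37 labor-hours

Equal share of the threshold: 55/5 = 11.
At this profile no one gains by cutting their contribution: any cut drops the total below 55, the project is cancelled, contributions are refunded, and the deviator ends with 21, which is less than 21 − 11 + 27 = 37. Contributing more than 11 just wastes the excess. So contributing exactly 11 is a best response.
Each player's payoff: 21 − 11 + 27 = 37.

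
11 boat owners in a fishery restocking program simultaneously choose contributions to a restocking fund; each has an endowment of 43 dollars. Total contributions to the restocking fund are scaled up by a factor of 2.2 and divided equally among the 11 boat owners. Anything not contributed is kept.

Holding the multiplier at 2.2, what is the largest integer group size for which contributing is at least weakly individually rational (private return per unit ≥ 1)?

2

Private return per unit is 2.2/(group size), which is ≥ 1 whenever the group size is ≤ 2.2.
The largest such integer is 2.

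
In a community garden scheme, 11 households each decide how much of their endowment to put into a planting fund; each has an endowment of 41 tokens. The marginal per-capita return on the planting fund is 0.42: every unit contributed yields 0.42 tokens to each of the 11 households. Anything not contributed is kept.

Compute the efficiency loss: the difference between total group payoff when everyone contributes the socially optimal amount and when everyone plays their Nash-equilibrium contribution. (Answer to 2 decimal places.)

The private return per contributed unit is 0.42 < 1, so contributing 0 is dominant for every player. At the Nash equilibrium everyone keeps their 41, and the group total is 11 × 41 = 451.
Each contributed unit returns 4.620 to the group as a whole (0.42 to each of 11 players), which exceeds 1, so the social optimum is full contribution: group total = 4.620 × 451 = 2083.62.
Efficiency loss = 2083.62 − 451 = 1632.62.

1632.62 tokens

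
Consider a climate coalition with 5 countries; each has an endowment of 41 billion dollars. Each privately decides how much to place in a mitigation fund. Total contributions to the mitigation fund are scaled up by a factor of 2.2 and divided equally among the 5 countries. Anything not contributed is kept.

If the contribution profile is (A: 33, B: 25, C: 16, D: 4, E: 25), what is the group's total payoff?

Total contributed: 33 + 25 + 16 + 4 + 25 = 103; total kept: 5 × 41 − 103 = 102.
The mitigation fund pays out 2.2 × 103 = 226.60 in aggregate.
Group total = 102 + 226.60 = 328.60.

328.60 billion dollars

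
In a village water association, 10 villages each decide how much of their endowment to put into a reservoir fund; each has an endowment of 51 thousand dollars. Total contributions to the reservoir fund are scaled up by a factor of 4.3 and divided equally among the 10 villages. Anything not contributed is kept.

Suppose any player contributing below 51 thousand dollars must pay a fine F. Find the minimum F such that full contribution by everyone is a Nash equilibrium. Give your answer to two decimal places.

Given the others contribute fully, the best deviation is to contribute 0 (any partial contribution still incurs the fine and gives up units whose private return 0.4300 is below 1).
Deviating from 51 to 0 saves 51 thousand dollars but forfeits the deviator's share of the drop in the reservoir fund: 4.3/10 × 51 = 21.93.
So the deviation gain is 51 − 21.93 = 29.07, and the fine must be at least 29.07 thousand dollars to wipe it out.

29.07 thousand dollars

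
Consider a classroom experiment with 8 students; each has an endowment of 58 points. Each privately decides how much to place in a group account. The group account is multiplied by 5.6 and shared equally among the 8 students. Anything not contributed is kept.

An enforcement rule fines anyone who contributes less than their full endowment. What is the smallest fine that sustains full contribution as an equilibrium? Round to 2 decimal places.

17.40 points

Given the others contribute fully, the best deviation is to contribute 0 (any partial contribution still incurs the fine and gives up units whose private return 0.7000 is below 1).
Deviating from 58 to 0 saves 58 points but forfeits the deviator's share of the drop in the group account: 5.6/8 × 58 = 40.60.
So the deviation gain is 58 − 40.60 = 17.40, and the fine must be at least 17.40 points to wipe it out.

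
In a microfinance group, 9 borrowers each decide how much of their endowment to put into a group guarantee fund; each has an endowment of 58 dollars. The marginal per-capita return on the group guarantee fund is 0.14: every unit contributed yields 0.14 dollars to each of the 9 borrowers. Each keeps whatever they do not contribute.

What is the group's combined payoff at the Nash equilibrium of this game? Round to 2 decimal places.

522.00 dollars

The private return per contributed unit is 0.14 < 1, so contributing 0 is dominant for every player. At the Nash equilibrium everyone keeps their 58, and the group total is 9 × 58 = 522.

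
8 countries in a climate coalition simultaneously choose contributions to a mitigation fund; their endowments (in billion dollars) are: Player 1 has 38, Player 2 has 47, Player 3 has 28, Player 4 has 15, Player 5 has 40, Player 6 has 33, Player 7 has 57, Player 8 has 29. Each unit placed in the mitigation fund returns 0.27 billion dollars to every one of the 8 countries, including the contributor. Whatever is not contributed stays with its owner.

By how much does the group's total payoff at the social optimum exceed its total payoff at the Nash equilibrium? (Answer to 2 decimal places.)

The private return per contributed unit is 0.27 < 1 for everyone, so the Nash equilibrium is zero contribution and the group total is Σ E_j = 38 + 47 + 28 + 15 + 40 + 33 + 57 + 29 = 287.
Each contributed unit returns 2.160 to the group, so the social optimum is full contribution by everyone: group total = 2.160 × 287 = 619.92.
Efficiency loss = (2.160 − 1) × 287 = 332.92.

332.92 billion dollars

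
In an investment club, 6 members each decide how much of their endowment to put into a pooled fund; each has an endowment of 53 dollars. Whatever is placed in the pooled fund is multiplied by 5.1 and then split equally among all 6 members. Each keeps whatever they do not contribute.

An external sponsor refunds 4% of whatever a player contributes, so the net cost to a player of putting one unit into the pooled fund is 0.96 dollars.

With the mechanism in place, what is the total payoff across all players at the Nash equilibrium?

With the mechanism, a contributed unit returns (5.1/6) / 0.96 = 0.8854 per unit of net cost — still below 1 — so contributing 0 remains dominant for every player.
At the Nash equilibrium no one contributes; group total payoff = 6 × 53 = 318.

318.00 dollars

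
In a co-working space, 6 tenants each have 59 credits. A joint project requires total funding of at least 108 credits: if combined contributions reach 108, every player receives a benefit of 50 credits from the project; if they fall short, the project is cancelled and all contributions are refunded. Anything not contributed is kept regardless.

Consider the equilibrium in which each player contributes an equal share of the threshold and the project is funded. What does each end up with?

Equal share of the threshold: 108/6 = 18.
At this profile no one gains by cutting their contribution: any cut drops the total below 108, the project is cancelled, contributions are refunded, and the deviator ends with 59, which is less than 59 − 18 + 50 = 91. Contributing more than 18 just wastes the excess. So contributing exactly 18 is a best response.
Each player's payoff: 59 − 18 + 50 = 91.

91 credits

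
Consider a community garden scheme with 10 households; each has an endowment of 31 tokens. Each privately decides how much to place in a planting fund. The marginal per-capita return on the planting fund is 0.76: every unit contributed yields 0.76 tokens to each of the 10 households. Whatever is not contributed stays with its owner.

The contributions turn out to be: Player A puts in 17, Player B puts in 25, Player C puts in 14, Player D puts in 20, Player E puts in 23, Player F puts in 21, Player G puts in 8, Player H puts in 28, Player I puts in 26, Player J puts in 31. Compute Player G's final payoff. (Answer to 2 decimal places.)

Total contributed: 17 + 25 + 14 + 20 + 23 + 21 + 8 + 28 + 26 + 31 = 213.
Each receives 0.76 × 213 = 161.88 from the planting fund.
Player G keeps 31 − 8 = 23, so Player G's payoff is 23 + 161.88 = 184.88.

184.88 tokens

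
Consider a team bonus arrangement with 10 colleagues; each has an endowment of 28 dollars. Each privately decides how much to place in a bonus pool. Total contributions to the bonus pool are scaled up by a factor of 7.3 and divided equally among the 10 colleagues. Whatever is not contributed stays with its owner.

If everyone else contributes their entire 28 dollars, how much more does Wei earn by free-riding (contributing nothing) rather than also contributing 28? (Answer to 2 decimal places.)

7.56 dollars

Switching from a contribution of 28 to 0 lets Wei keep an extra 28 dollars, but lowers the bonus pool by 28, which costs Wei their own share of that drop: 7.3/10 × 28 = 20.44.
Net gain = 28 − 20.44 = 7.56. The private return per contributed unit (0.7300) is below 1, so free-riding is indeed the best response regardless of what the others do.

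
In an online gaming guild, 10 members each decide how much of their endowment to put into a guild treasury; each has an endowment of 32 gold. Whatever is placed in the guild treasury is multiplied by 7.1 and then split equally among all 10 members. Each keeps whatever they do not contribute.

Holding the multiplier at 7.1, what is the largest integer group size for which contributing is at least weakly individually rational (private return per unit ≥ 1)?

Private return per unit is 7.1/(group size), which is ≥ 1 whenever the group size is ≤ 7.1.
The largest such integer is 7.

7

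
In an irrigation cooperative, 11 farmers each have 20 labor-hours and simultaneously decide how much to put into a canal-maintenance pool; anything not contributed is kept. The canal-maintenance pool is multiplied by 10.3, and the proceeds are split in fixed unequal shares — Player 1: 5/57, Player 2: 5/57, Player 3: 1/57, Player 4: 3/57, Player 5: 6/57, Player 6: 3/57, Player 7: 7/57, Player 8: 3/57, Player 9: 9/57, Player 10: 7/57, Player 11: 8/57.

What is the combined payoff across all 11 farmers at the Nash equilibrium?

Each unit j contributes comes back to j as 10.3 × (j's share), so j prefers to contribute only if that share exceeds 1/10.3 = 0.0971; otherwise keeping the unit dominates.
The shares above 0.0971 belong to Player 5, Player 7, Player 9, Player 10 and Player 11, contributing 20 each; the remaining 6 contribute 0. Total contributed: 100.
The canal-maintenance pool pays out 10.3 × 100 = 1030.00 in total (split across the unequal shares, but the aggregate is all that matters for the group sum).
The 6 free-riders keep 20 each, adding 120. Group total = 120 + 1030.00 = 1150.00.

1150.00 labor-hours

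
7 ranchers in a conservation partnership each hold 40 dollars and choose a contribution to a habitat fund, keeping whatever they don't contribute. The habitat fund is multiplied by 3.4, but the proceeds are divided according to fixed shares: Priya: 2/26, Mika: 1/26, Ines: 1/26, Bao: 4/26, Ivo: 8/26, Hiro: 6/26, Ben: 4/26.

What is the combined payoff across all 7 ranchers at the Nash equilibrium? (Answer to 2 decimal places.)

Each unit j contributes comes back to j as 3.4 × (j's share), so j prefers to contribute only if that share exceeds 1/3.4 = 0.2941; otherwise keeping the unit dominates.
Ivo alone (share 8/26) is above the threshold, contributing 40; the remaining 6 contribute 0. Total contributed: 40.
The habitat fund pays out 3.4 × 40 = 136.00 in total (split across the unequal shares, but the aggregate is all that matters for the group sum).
The 6 free-riders keep 40 each, adding 240. Group total = 240 + 136.00 = 376.00.

376.00 dollars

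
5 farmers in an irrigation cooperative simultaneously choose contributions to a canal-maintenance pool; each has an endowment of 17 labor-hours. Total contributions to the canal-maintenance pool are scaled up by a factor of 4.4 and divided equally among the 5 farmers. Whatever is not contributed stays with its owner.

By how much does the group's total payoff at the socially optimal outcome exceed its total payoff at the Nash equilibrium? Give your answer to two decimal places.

Each contributed unit returns 4.4/5 = 0.8800 to its contributor — below 1 — so contributing 0 is dominant for every player. At the Nash equilibrium everyone keeps their 17, and the group total is 5 × 17 = 85.
Each contributed unit returns 4.400 to the group as a whole (0.8800 to each of 5 players), which exceeds 1, so the social optimum is full contribution: group total = 4.400 × 85 = 374.00.
Efficiency loss = 374.00 − 85 = 289.00.

289.00 labor-hours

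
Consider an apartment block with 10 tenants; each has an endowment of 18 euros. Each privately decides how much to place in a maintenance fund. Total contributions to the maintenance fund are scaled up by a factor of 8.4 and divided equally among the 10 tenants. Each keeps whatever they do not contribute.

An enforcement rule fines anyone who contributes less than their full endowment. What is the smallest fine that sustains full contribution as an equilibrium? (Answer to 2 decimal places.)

Given the others contribute fully, the best deviation is to contribute 0 (any partial contribution still incurs the fine and gives up units whose private return 0.8400 is below 1).
Deviating from 18 to 0 saves 18 euros but forfeits the deviator's share of the drop in the maintenance fund: 8.4/10 × 18 = 15.12.
So the deviation gain is 18 − 15.12 = 2.88, and the fine must be at least 2.88 euros to wipe it out.

2.88 euros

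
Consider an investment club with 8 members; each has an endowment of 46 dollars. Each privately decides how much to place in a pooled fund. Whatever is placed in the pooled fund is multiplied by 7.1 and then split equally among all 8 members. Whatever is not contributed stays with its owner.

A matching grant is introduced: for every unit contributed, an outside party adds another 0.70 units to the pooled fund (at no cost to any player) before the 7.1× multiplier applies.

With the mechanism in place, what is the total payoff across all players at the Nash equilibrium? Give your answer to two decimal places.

The effective private return per unit is now 7.1 × 1.70 / 8 = 1.5088 > 1, so every player's dominant strategy flips to full contribution.
So the Nash equilibrium is full contribution by all 8; the group earns 7.1 × 1.70 × 368 = 4441.76.

4441.76 dollars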